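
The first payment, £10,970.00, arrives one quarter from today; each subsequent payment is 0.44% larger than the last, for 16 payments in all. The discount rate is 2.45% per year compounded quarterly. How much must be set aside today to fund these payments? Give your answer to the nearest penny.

£172,226.11

Periodic rate r = 0.0245/4 per quarter; n is counted in quarters.
Growing ordinary annuity: PV = PMT₁ × [1 − ((1+g)/(1+r))^n] / (r − g) = 10,970 × [1 − ((1+0.0044)/(1+r))^16] / (r − 0.0044) = £172,226.11.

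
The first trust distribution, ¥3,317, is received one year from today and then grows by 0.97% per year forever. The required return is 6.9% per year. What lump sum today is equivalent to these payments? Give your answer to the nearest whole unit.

Periodic rate r = 0.069 per year.
Growing perpetuity (Gordon): PV = PMT₁ / (r − g) = 3,317 / (r − 0.0097) = ¥55,936.

¥55,936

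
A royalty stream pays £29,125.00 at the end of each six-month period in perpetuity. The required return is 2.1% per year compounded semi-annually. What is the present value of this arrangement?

£2,773,809.52

Periodic rate r = 0.021/2 per half-year.
Level perpetuity: PV = PMT / r = 29,125 / (0.021/2) = £2,773,809.52.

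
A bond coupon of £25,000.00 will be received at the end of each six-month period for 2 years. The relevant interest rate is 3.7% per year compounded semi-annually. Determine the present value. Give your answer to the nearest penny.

This is an ordinary annuity: 4 payments of £25,000.00 at the end of each six-month period.
Periodic rate r = 0.037/2 per half-year; n is counted in half-years.
PV = PMT × [(1 − (1+r)^−n)/r] = 25,000 × [1 − (1+r)^−4] / r = £95,540.74

£95,540.74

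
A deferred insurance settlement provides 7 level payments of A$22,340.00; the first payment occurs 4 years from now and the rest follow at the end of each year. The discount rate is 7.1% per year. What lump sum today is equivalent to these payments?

Ordinary annuity of 7 payments, first payment at period 4.
Periodic rate r = 0.071 per year.
The ordinary-annuity PV formula values the stream one period before the first payment (period 3); discount that back 3 periods:
PV₀ = 22,340 × [1 − (1+r)^−7] / r × (1+r)^−3 = A$97,663.80

A$97,663.80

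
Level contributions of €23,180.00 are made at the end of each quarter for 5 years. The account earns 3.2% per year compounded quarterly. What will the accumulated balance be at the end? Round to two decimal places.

€500,583.82

This is an ordinary annuity: 20 deposits of €23,180.00 at the end of each quarter.
Periodic rate r = 0.032/4 per quarter; n is counted in quarters.
FV = PMT × [((1+r)^n − 1)/r] = 23,180 × [(1+r)^20 − 1] / r = €500,583.82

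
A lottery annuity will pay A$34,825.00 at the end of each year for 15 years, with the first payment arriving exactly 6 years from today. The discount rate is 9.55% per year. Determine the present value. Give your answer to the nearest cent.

A$172,278.19

Ordinary annuity of 15 payments, first payment at period 6.
Periodic rate r = 0.0955 per year.
The ordinary-annuity PV formula values the stream one period before the first payment (period 5); discount that back 5 periods:
PV₀ = 34,825 × [1 − (1+r)^−15] / r × (1+r)^−5 = A$172,278.19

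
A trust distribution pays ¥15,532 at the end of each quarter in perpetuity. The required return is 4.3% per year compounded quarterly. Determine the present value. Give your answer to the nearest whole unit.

¥1,444,837

Periodic rate r = 0.043/4 per quarter.
Level perpetuity: PV = PMT / r = 15,532 / (0.043/4) = ¥1,444,837.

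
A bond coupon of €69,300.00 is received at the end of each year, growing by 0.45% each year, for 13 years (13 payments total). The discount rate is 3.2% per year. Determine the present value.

Periodic rate r = 0.032 per year.
Growing ordinary annuity: PV = PMT₁ × [1 − ((1+g)/(1+r))^n] / (r − g) = 69,300 × [1 − ((1+0.0045)/(1+r))^13] / (r − 0.0045) = €746,163.00.

€746,163.00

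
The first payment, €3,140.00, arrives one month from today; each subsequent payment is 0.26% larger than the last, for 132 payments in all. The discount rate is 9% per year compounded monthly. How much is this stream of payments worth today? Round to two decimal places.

Periodic rate r = 0.09/12 per month; n is counted in months.
Growing ordinary annuity: PV = PMT₁ × [1 − ((1+g)/(1+r))^n] / (r − g) = 3,140 × [1 − ((1+0.0026)/(1+r))^132] / (r − 0.0026) = €304,116.60.

€304,116.60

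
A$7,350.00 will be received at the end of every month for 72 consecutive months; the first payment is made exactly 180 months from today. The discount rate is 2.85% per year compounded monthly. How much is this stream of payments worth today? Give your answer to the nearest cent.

A$317,785.21

Ordinary annuity of 72 payments, first payment at period 180.
Periodic rate r = 0.0285/12 per month; n is counted in months.
The ordinary-annuity PV formula values the stream one period before the first payment (period 179); discount that back 179 periods:
PV₀ = 7,350 × [1 − (1+r)^−72] / r × (1+r)^−179 = A$317,785.21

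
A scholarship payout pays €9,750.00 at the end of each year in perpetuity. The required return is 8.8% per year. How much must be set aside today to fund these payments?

€110,795.45

Periodic rate r = 0.088 per year.
Level perpetuity: PV = PMT / r = 9,750 / (0.088) = €110,795.45.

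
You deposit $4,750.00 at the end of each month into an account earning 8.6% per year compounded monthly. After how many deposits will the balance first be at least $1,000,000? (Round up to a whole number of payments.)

Periodic rate r = 0.086/12 per month; n is counted in months.
Ordinary annuity FV: 1,000,000 = 4,750 × [((1+r)^n − 1)/r].
(1+r)^n = 1 + 1,000,000 × r / 4,750, so n = ln(1 + 1,000,000·r/4,750) / ln(1+r) = 128.80.
Round up to a whole number of payments: n = 129.

129 payments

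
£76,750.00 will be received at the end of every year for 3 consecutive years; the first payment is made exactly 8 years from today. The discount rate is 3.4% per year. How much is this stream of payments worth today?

Ordinary annuity of 3 payments, first payment at period 8.
Periodic rate r = 0.034 per year.
The ordinary-annuity PV formula values the stream one period before the first payment (period 7); discount that back 7 periods:
PV₀ = 76,750 × [1 − (1+r)^−3] / r × (1+r)^−7 = £170,481.24

£170,481.24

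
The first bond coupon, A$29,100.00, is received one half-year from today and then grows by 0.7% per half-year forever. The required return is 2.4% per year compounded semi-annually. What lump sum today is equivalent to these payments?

Periodic rate r = 0.024/2 per half-year.
Growing perpetuity (Gordon): PV = PMT₁ / (r − g) = 29,100 / (r − 0.007) = A$5,820,000.00.

A$5,820,000.00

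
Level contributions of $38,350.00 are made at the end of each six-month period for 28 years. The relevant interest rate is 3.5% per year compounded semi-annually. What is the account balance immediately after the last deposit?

This is an ordinary annuity: 56 deposits of $38,350.00 at the end of each six-month period.
Periodic rate r = 0.035/2 per half-year; n is counted in half-years.
FV = PMT × [((1+r)^n − 1)/r] = 38,350 × [(1+r)^56 − 1] / r = $3,598,253.58

$3,598,253.58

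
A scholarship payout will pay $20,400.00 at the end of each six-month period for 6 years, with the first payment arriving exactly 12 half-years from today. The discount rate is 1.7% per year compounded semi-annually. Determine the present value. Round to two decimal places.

$211,187.63

Ordinary annuity of 12 payments, first payment at period 12.
Periodic rate r = 0.017/2 per half-year; n is counted in half-years.
The ordinary-annuity PV formula values the stream one period before the first payment (period 11); discount that back 11 periods:
PV₀ = 20,400 × [1 − (1+r)^−12] / r × (1+r)^−11 = $211,187.63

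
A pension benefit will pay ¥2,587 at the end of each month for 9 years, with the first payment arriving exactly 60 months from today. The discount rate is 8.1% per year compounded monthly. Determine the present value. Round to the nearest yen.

Ordinary annuity of 108 payments, first payment at period 60.
Periodic rate r = 0.081/12 per month; n is counted in months.
The ordinary-annuity PV formula values the stream one period before the first payment (period 59); discount that back 59 periods:
PV₀ = 2,587 × [1 − (1+r)^−108] / r × (1+r)^−59 = ¥133,083

¥133,083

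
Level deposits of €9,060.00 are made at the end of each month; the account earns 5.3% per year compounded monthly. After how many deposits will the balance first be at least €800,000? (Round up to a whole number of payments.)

Periodic rate r = 0.053/12 per month; n is counted in months.
Ordinary annuity FV: 800,000 = 9,060 × [((1+r)^n − 1)/r].
(1+r)^n = 1 + 800,000 × r / 9,060, so n = ln(1 + 800,000·r/9,060) / ln(1+r) = 74.72.
Round up to a whole number of payments: n = 75.

75 payments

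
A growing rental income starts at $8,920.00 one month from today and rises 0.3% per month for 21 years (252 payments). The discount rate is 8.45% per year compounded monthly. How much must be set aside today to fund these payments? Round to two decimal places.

$1,405,914.23

Periodic rate r = 0.0845/12 per month; n is counted in months.
Growing ordinary annuity: PV = PMT₁ × [1 − ((1+g)/(1+r))^n] / (r − g) = 8,920 × [1 − ((1+0.003)/(1+r))^252] / (r − 0.003) = $1,405,914.23.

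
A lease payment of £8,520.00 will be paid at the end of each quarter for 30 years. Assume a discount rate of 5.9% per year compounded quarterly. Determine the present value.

£477,958.06

This is an ordinary annuity: 120 payments of £8,520.00 at the end of each quarter.
Periodic rate r = 0.059/4 per quarter; n is counted in quarters.
PV = PMT × [(1 − (1+r)^−n)/r] = 8,520 × [1 − (1+r)^−120] / r = £477,958.06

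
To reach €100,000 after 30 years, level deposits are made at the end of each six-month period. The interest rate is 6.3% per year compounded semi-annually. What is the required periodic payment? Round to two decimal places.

Level ordinary annuity; solve FV = PMT × [((1+r)^n − 1)/r] for PMT.
Periodic rate r = 0.063/2 per half-year; n is counted in half-years.
With n = 60: PMT = 100,000 / ([((1+r)^n − 1)/r]) = €580.20

€580.20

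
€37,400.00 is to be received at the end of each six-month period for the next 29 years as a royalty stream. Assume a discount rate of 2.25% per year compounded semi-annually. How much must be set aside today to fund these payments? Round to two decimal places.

This is an ordinary annuity: 58 payments of €37,400.00 at the end of each six-month period.
Periodic rate r = 0.0225/2 per half-year; n is counted in half-years.
PV = PMT × [(1 − (1+r)^−n)/r] = 37,400 × [1 − (1+r)^−58] / r = €1,586,947.41

€1,586,947.41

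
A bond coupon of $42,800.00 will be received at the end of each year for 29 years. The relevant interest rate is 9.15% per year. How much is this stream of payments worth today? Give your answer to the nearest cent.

$430,833.40

This is an ordinary annuity: 29 payments of $42,800.00 at the end of each year.
Periodic rate r = 0.0915 per year.
PV = PMT × [(1 − (1+r)^−n)/r] = 42,800 × [1 − (1+r)^−29] / r = $430,833.40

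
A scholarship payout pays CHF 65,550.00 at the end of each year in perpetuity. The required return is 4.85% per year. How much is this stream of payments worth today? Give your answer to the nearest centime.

CHF 1,351,546.39

Periodic rate r = 0.0485 per year.
Level perpetuity: PV = PMT / r = 65,550 / (0.0485) = CHF 1,351,546.39.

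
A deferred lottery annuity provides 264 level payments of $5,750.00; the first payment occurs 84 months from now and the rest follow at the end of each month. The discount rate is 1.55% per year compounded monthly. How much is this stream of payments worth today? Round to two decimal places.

$1,154,945.52

Ordinary annuity of 264 payments, first payment at period 84.
Periodic rate r = 0.0155/12 per month; n is counted in months.
The ordinary-annuity PV formula values the stream one period before the first payment (period 83); discount that back 83 periods:
PV₀ = 5,750 × [1 − (1+r)^−264] / r × (1+r)^−83 = $1,154,945.52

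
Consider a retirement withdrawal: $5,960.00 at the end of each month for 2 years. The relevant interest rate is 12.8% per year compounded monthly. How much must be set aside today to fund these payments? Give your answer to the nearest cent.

This is an ordinary annuity: 24 payments of $5,960.00 at the end of each month.
Periodic rate r = 0.128/12 per month; n is counted in months.
PV = PMT × [(1 − (1+r)^−n)/r] = 5,960 × [1 − (1+r)^−24] / r = $125,611.37

$125,611.37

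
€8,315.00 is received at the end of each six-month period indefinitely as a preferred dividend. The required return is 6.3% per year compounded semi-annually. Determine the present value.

€263,968.25

Periodic rate r = 0.063/2 per half-year.
Level perpetuity: PV = PMT / r = 8,315 / (0.063/2) = €263,968.25.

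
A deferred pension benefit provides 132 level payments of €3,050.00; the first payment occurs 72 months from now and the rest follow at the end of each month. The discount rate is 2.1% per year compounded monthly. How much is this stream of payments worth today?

€317,268.11

Ordinary annuity of 132 payments, first payment at period 72.
Periodic rate r = 0.021/12 per month; n is counted in months.
The ordinary-annuity PV formula values the stream one period before the first payment (period 71); discount that back 71 periods:
PV₀ = 3,050 × [1 − (1+r)^−132] / r × (1+r)^−71 = €317,268.11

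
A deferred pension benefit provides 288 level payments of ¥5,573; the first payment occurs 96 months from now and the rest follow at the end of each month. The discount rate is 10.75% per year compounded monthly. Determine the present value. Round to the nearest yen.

Ordinary annuity of 288 payments, first payment at period 96.
Periodic rate r = 0.1075/12 per month; n is counted in months.
The ordinary-annuity PV formula values the stream one period before the first payment (period 95); discount that back 95 periods:
PV₀ = 5,573 × [1 − (1+r)^−288] / r × (1+r)^−95 = ¥246,191

¥246,191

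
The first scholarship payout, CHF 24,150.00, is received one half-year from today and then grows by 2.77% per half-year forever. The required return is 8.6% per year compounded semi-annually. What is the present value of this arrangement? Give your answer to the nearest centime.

Periodic rate r = 0.086/2 per half-year.
Growing perpetuity (Gordon): PV = PMT₁ / (r − g) = 24,150 / (r − 0.0277) = CHF 1,578,431.37.

CHF 1,578,431.37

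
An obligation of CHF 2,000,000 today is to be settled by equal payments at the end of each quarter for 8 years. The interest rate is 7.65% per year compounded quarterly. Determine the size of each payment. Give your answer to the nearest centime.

CHF 84,141.37

Level ordinary annuity; solve PV = PMT × [(1 − (1+r)^−n)/r] for PMT.
Periodic rate r = 0.0765/4 per quarter; n is counted in quarters.
With n = 32: PMT = 2,000,000 / ([(1 − (1+r)^−n)/r]) = CHF 84,141.37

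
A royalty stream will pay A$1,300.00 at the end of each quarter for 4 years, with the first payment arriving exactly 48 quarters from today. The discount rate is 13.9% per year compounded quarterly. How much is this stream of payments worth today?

A$3,162.77

Ordinary annuity of 16 payments, first payment at period 48.
Periodic rate r = 0.139/4 per quarter; n is counted in quarters.
The ordinary-annuity PV formula values the stream one period before the first payment (period 47); discount that back 47 periods:
PV₀ = 1,300 × [1 − (1+r)^−16] / r × (1+r)^−47 = A$3,162.77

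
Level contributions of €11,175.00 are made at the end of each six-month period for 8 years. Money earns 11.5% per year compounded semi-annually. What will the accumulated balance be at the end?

This is an ordinary annuity: 16 deposits of €11,175.00 at the end of each six-month period.
Periodic rate r = 0.115/2 per half-year; n is counted in half-years.
FV = PMT × [((1+r)^n − 1)/r] = 11,175 × [(1+r)^16 − 1] / r = €281,059.32

€281,059.32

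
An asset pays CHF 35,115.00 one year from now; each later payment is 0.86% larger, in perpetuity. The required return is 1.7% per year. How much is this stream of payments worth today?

CHF 4,180,357.14

Periodic rate r = 0.017 per year.
Growing perpetuity (Gordon): PV = PMT₁ / (r − g) = 35,115 / (r − 0.0086) = CHF 4,180,357.14.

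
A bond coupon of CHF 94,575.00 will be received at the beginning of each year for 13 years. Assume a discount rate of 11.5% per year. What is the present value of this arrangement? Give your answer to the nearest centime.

CHF 694,235.59

This is an annuity due: 13 payments of CHF 94,575.00 at the beginning of each year.
Periodic rate r = 0.115 per year.
PV = PMT × [(1 − (1+r)^−n)/r] × (1+r) = 94,575 × [1 − (1+r)^−13] / r × (1+r) = CHF 694,235.59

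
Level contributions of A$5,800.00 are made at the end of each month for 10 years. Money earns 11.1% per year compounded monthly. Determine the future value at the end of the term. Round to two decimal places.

A$1,265,914.64

This is an ordinary annuity: 120 deposits of A$5,800.00 at the end of each month.
Periodic rate r = 0.111/12 per month; n is counted in months.
FV = PMT × [((1+r)^n − 1)/r] = 5,800 × [(1+r)^120 − 1] / r = A$1,265,914.64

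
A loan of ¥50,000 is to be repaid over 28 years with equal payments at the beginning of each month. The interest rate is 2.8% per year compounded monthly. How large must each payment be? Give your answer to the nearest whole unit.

¥214

Level annuity due; solve PV = PMT × [(1 − (1+r)^−n)/r] × (1+r) for PMT.
Periodic rate r = 0.028/12 per month; n is counted in months.
With n = 336: PMT = 50,000 / ([(1 − (1+r)^−n)/r] × (1+r)) = ¥214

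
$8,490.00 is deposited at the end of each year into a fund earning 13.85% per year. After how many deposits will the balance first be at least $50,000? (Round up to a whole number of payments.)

5 payments

Periodic rate r = 0.1385 per year.
Ordinary annuity FV: 50,000 = 8,490 × [((1+r)^n − 1)/r].
(1+r)^n = 1 + 50,000 × r / 8,490, so n = ln(1 + 50,000·r/8,490) / ln(1+r) = 4.60.
Round up to a whole number of payments: n = 5.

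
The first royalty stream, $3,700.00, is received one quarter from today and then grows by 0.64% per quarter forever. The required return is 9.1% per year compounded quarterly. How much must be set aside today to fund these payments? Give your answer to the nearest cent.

$226,299.69

Periodic rate r = 0.091/4 per quarter.
Growing perpetuity (Gordon): PV = PMT₁ / (r − g) = 3,700 / (r − 0.0064) = $226,299.69.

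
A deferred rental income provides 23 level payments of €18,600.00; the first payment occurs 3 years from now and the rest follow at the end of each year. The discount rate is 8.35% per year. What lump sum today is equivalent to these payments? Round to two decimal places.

€159,745.48

Ordinary annuity of 23 payments, first payment at period 3.
Periodic rate r = 0.0835 per year.
The ordinary-annuity PV formula values the stream one period before the first payment (period 2); discount that back 2 periods:
PV₀ = 18,600 × [1 − (1+r)^−23] / r × (1+r)^−2 = €159,745.48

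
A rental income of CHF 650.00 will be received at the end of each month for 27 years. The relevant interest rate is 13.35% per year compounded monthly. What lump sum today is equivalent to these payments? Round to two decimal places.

CHF 56,805.74

This is an ordinary annuity: 324 payments of CHF 650.00 at the end of each month.
Periodic rate r = 0.1335/12 per month; n is counted in months.
PV = PMT × [(1 − (1+r)^−n)/r] = 650 × [1 − (1+r)^−324] / r = CHF 56,805.74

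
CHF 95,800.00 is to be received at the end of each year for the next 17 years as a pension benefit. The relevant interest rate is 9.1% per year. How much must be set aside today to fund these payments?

This is an ordinary annuity: 17 payments of CHF 95,800.00 at the end of each year.
Periodic rate r = 0.091 per year.
PV = PMT × [(1 − (1+r)^−n)/r] = 95,800 × [1 − (1+r)^−17] / r = CHF 813,248.44

CHF 813,248.44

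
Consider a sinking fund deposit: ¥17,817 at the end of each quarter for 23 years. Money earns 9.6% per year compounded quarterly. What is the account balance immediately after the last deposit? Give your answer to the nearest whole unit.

This is an ordinary annuity: 92 deposits of ¥17,817 at the end of each quarter.
Periodic rate r = 0.096/4 per quarter; n is counted in quarters.
FV = PMT × [((1+r)^n − 1)/r] = 17,817 × [(1+r)^92 − 1] / r = ¥5,837,526

¥5,837,526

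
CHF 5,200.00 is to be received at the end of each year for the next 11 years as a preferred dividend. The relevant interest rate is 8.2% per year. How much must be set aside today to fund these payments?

CHF 36,765.10

This is an ordinary annuity: 11 payments of CHF 5,200.00 at the end of each year.
Periodic rate r = 0.082 per year.
PV = PMT × [(1 − (1+r)^−n)/r] = 5,200 × [1 − (1+r)^−11] / r = CHF 36,765.10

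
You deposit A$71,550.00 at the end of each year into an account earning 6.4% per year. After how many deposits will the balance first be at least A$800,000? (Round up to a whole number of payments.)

Periodic rate r = 0.064 per year.
Ordinary annuity FV: 800,000 = 71,550 × [((1+r)^n − 1)/r].
(1+r)^n = 1 + 800,000 × r / 71,550, so n = ln(1 + 800,000·r/71,550) / ln(1+r) = 8.70.
Round up to a whole number of payments: n = 9.

9 payments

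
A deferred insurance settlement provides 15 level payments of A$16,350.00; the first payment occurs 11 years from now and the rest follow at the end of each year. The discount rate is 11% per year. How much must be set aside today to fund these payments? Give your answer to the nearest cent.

A$41,406.58

Ordinary annuity of 15 payments, first payment at period 11.
Periodic rate r = 0.11 per year.
The ordinary-annuity PV formula values the stream one period before the first payment (period 10); discount that back 10 periods:
PV₀ = 16,350 × [1 − (1+r)^−15] / r × (1+r)^−10 = A$41,406.58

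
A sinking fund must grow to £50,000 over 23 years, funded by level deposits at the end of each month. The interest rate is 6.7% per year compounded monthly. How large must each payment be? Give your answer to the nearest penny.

£76.50

Level ordinary annuity; solve FV = PMT × [((1+r)^n − 1)/r] for PMT.
Periodic rate r = 0.067/12 per month; n is counted in months.
With n = 276: PMT = 50,000 / ([((1+r)^n − 1)/r]) = £76.50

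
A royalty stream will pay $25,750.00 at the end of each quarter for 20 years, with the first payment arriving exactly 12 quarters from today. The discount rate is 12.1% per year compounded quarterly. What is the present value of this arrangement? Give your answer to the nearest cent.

Ordinary annuity of 80 payments, first payment at period 12.
Periodic rate r = 0.121/4 per quarter; n is counted in quarters.
The ordinary-annuity PV formula values the stream one period before the first payment (period 11); discount that back 11 periods:
PV₀ = 25,750 × [1 − (1+r)^−80] / r × (1+r)^−11 = $556,784.93

$556,784.93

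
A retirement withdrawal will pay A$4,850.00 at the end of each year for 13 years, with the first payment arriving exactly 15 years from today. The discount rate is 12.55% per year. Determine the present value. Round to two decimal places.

A$5,795.77

Ordinary annuity of 13 payments, first payment at period 15.
Periodic rate r = 0.1255 per year.
The ordinary-annuity PV formula values the stream one period before the first payment (period 14); discount that back 14 periods:
PV₀ = 4,850 × [1 − (1+r)^−13] / r × (1+r)^−14 = A$5,795.77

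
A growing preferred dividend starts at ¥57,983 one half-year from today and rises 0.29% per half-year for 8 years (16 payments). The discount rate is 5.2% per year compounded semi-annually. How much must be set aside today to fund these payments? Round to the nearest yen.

Periodic rate r = 0.052/2 per half-year; n is counted in half-years.
Growing ordinary annuity: PV = PMT₁ × [1 − ((1+g)/(1+r))^n] / (r − g) = 57,983 × [1 − ((1+0.0029)/(1+r))^16] / (r − 0.0029) = ¥766,462.

¥766,462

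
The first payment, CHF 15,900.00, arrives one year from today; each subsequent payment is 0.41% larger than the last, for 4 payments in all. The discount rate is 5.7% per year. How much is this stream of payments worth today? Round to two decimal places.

CHF 55,802.08

Periodic rate r = 0.057 per year.
Growing ordinary annuity: PV = PMT₁ × [1 − ((1+g)/(1+r))^n] / (r − g) = 15,900 × [1 − ((1+0.0041)/(1+r))^4] / (r − 0.0041) = CHF 55,802.08.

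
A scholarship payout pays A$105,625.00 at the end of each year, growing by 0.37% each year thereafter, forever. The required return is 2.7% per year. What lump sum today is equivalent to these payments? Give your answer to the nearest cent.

Periodic rate r = 0.027 per year.
Growing perpetuity (Gordon): PV = PMT₁ / (r − g) = 105,625 / (r − 0.0037) = A$4,533,261.80.

A$4,533,261.80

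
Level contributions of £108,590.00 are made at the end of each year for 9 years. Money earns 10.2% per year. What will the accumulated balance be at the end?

This is an ordinary annuity: 9 deposits of £108,590.00 at the end of each year.
Periodic rate r = 0.102 per year.
FV = PMT × [((1+r)^n − 1)/r] = 108,590 × [(1+r)^9 − 1] / r = £1,487,059.24

£1,487,059.24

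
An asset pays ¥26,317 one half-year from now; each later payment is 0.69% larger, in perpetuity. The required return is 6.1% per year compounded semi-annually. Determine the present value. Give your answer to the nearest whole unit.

¥1,115,127

Periodic rate r = 0.061/2 per half-year.
Growing perpetuity (Gordon): PV = PMT₁ / (r − g) = 26,317 / (r − 0.0069) = ¥1,115,127.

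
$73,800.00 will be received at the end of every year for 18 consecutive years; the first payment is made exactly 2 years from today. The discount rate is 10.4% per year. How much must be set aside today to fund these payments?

Ordinary annuity of 18 payments, first payment at period 2.
Periodic rate r = 0.104 per year.
The ordinary-annuity PV formula values the stream one period before the first payment (period 1); discount that back 1 periods:
PV₀ = 73,800 × [1 − (1+r)^−18] / r × (1+r)^−1 = $534,472.00

$534,472.00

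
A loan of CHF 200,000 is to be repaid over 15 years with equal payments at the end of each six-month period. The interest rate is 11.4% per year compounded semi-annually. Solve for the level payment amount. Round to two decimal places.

Level ordinary annuity; solve PV = PMT × [(1 − (1+r)^−n)/r] for PMT.
Periodic rate r = 0.114/2 per half-year; n is counted in half-years.
With n = 30: PMT = 200,000 / ([(1 − (1+r)^−n)/r]) = CHF 14,066.46

CHF 14,066.46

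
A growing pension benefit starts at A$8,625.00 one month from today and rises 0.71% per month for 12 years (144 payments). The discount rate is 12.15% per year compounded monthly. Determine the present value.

A$999,967.40

Periodic rate r = 0.1215/12 per month; n is counted in months.
Growing ordinary annuity: PV = PMT₁ × [1 − ((1+g)/(1+r))^n] / (r − g) = 8,625 × [1 − ((1+0.0071)/(1+r))^144] / (r − 0.0071) = A$999,967.40.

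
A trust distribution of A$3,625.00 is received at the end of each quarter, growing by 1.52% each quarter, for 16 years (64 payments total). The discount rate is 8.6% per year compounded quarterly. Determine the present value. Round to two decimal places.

Periodic rate r = 0.086/4 per quarter; n is counted in quarters.
Growing ordinary annuity: PV = PMT₁ × [1 − ((1+g)/(1+r))^n] / (r − g) = 3,625 × [1 − ((1+0.0152)/(1+r))^64] / (r − 0.0152) = A$188,126.07.

A$188,126.07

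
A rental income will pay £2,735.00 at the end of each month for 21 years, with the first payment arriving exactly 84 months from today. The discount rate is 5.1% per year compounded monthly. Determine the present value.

£297,144.21

Ordinary annuity of 252 payments, first payment at period 84.
Periodic rate r = 0.051/12 per month; n is counted in months.
The ordinary-annuity PV formula values the stream one period before the first payment (period 83); discount that back 83 periods:
PV₀ = 2,735 × [1 − (1+r)^−252] / r × (1+r)^−83 = £297,144.21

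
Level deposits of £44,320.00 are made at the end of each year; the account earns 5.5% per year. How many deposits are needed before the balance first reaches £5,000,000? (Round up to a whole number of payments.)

37 payments

Periodic rate r = 0.055 per year.
Ordinary annuity FV: 5,000,000 = 44,320 × [((1+r)^n − 1)/r].
(1+r)^n = 1 + 5,000,000 × r / 44,320, so n = ln(1 + 5,000,000·r/44,320) / ln(1+r) = 36.88.
Round up to a whole number of payments: n = 37.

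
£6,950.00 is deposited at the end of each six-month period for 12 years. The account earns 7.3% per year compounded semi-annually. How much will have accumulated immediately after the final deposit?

This is an ordinary annuity: 24 deposits of £6,950.00 at the end of each six-month period.
Periodic rate r = 0.073/2 per half-year; n is counted in half-years.
FV = PMT × [((1+r)^n − 1)/r] = 6,950 × [(1+r)^24 − 1] / r = £259,737.01

£259,737.01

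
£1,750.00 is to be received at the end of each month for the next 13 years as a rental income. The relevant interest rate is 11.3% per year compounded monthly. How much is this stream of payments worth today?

This is an ordinary annuity: 156 payments of £1,750.00 at the end of each month.
Periodic rate r = 0.113/12 per month; n is counted in months.
PV = PMT × [(1 − (1+r)^−n)/r] = 1,750 × [1 − (1+r)^−156] / r = £142,773.44

£142,773.44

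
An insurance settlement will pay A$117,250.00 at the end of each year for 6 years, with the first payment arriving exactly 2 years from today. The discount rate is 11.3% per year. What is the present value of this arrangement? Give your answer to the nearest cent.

A$441,844.61

Ordinary annuity of 6 payments, first payment at period 2.
Periodic rate r = 0.113 per year.
The ordinary-annuity PV formula values the stream one period before the first payment (period 1); discount that back 1 periods:
PV₀ = 117,250 × [1 − (1+r)^−6] / r × (1+r)^−1 = A$441,844.61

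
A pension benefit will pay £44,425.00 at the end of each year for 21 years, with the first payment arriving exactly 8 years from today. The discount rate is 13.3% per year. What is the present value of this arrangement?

£129,245.40

Ordinary annuity of 21 payments, first payment at period 8.
Periodic rate r = 0.133 per year.
The ordinary-annuity PV formula values the stream one period before the first payment (period 7); discount that back 7 periods:
PV₀ = 44,425 × [1 − (1+r)^−21] / r × (1+r)^−7 = £129,245.40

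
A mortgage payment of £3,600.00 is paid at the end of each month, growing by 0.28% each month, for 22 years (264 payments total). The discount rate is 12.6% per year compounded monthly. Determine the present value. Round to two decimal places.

Periodic rate r = 0.126/12 per month; n is counted in months.
Growing ordinary annuity: PV = PMT₁ × [1 − ((1+g)/(1+r))^n] / (r − g) = 3,600 × [1 − ((1+0.0028)/(1+r))^264] / (r − 0.0028) = £405,473.33.

£405,473.33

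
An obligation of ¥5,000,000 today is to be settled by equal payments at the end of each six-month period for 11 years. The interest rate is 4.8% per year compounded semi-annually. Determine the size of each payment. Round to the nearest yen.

Level ordinary annuity; solve PV = PMT × [(1 − (1+r)^−n)/r] for PMT.
Periodic rate r = 0.048/2 per half-year; n is counted in half-years.
With n = 22: PMT = 5,000,000 / ([(1 − (1+r)^−n)/r]) = ¥295,183

¥295,183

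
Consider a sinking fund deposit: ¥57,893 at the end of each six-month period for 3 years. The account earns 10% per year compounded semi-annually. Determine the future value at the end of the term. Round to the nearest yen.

This is an ordinary annuity: 6 deposits of ¥57,893 at the end of each six-month period.
Periodic rate r = 0.1/2 per half-year; n is counted in half-years.
FV = PMT × [((1+r)^n − 1)/r] = 57,893 × [(1+r)^6 − 1] / r = ¥393,783

¥393,783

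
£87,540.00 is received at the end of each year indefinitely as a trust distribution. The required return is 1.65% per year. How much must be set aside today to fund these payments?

Periodic rate r = 0.0165 per year.
Level perpetuity: PV = PMT / r = 87,540 / (0.0165) = £5,305,454.55.

£5,305,454.55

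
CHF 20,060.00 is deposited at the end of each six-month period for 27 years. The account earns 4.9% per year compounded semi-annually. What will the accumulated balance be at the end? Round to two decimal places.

This is an ordinary annuity: 54 deposits of CHF 20,060.00 at the end of each six-month period.
Periodic rate r = 0.049/2 per half-year; n is counted in half-years.
FV = PMT × [((1+r)^n − 1)/r] = 20,060 × [(1+r)^54 − 1] / r = CHF 2,206,819.76

CHF 2,206,819.76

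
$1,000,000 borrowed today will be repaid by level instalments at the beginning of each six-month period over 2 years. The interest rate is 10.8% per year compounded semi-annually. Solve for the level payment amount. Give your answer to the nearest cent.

$270,053.89

Level annuity due; solve PV = PMT × [(1 − (1+r)^−n)/r] × (1+r) for PMT.
Periodic rate r = 0.108/2 per half-year; n is counted in half-years.
With n = 4: PMT = 1,000,000 / ([(1 − (1+r)^−n)/r] × (1+r)) = $270,053.89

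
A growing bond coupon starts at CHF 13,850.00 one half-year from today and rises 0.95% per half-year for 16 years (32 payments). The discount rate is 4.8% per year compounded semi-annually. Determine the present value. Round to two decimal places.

CHF 349,991.11

Periodic rate r = 0.048/2 per half-year; n is counted in half-years.
Growing ordinary annuity: PV = PMT₁ × [1 − ((1+g)/(1+r))^n] / (r − g) = 13,850 × [1 − ((1+0.0095)/(1+r))^32] / (r − 0.0095) = CHF 349,991.11.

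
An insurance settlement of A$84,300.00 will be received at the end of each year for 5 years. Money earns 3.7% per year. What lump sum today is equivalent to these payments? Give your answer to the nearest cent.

A$378,472.58

This is an ordinary annuity: 5 payments of A$84,300.00 at the end of each year.
Periodic rate r = 0.037 per year.
PV = PMT × [(1 − (1+r)^−n)/r] = 84,300 × [1 − (1+r)^−5] / r = A$378,472.58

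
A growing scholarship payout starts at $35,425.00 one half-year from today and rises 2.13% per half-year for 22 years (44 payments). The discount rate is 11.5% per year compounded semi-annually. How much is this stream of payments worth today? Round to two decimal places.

Periodic rate r = 0.115/2 per half-year; n is counted in half-years.
Growing ordinary annuity: PV = PMT₁ × [1 − ((1+g)/(1+r))^n] / (r − g) = 35,425 × [1 − ((1+0.0213)/(1+r))^44] / (r − 0.0213) = $767,236.73.

$767,236.73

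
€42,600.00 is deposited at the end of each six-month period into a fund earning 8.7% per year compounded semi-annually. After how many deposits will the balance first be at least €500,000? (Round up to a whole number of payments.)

10 payments

Periodic rate r = 0.087/2 per half-year; n is counted in half-years.
Ordinary annuity FV: 500,000 = 42,600 × [((1+r)^n − 1)/r].
(1+r)^n = 1 + 500,000 × r / 42,600, so n = ln(1 + 500,000·r/42,600) / ln(1+r) = 9.69.
Round up to a whole number of payments: n = 10.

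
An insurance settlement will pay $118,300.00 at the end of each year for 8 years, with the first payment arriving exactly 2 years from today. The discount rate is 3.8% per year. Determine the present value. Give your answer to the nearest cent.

Ordinary annuity of 8 payments, first payment at period 2.
Periodic rate r = 0.038 per year.
The ordinary-annuity PV formula values the stream one period before the first payment (period 1); discount that back 1 periods:
PV₀ = 118,300 × [1 − (1+r)^−8] / r × (1+r)^−1 = $773,702.21

$773,702.21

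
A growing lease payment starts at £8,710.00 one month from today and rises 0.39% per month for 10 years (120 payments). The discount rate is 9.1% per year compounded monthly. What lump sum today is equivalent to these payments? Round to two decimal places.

Periodic rate r = 0.091/12 per month; n is counted in months.
Growing ordinary annuity: PV = PMT₁ × [1 − ((1+g)/(1+r))^n] / (r − g) = 8,710 × [1 − ((1+0.0039)/(1+r))^120] / (r − 0.0039) = £840,952.70.

£840,952.70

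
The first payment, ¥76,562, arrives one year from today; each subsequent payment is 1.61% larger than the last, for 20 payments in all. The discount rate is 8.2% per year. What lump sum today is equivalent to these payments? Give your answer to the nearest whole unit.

¥831,184

Periodic rate r = 0.082 per year.
Growing ordinary annuity: PV = PMT₁ × [1 − ((1+g)/(1+r))^n] / (r − g) = 76,562 × [1 − ((1+0.0161)/(1+r))^20] / (r − 0.0161) = ¥831,184.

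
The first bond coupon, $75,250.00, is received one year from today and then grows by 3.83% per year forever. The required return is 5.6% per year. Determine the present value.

Periodic rate r = 0.056 per year.
Growing perpetuity (Gordon): PV = PMT₁ / (r − g) = 75,250 / (r − 0.0383) = $4,251,412.43.

$4,251,412.43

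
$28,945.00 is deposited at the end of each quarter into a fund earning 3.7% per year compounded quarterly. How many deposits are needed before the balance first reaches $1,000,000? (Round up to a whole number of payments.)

Periodic rate r = 0.037/4 per quarter; n is counted in quarters.
Ordinary annuity FV: 1,000,000 = 28,945 × [((1+r)^n − 1)/r].
(1+r)^n = 1 + 1,000,000 × r / 28,945, so n = ln(1 + 1,000,000·r/28,945) / ln(1+r) = 30.12.
Round up to a whole number of payments: n = 31.

31 payments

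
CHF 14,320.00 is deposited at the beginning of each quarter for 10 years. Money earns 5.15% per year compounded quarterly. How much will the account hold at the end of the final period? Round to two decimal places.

This is an annuity due: 40 deposits of CHF 14,320.00 at the beginning of each quarter.
Periodic rate r = 0.0515/4 per quarter; n is counted in quarters.
FV = PMT × [((1+r)^n − 1)/r] × (1+r) = 14,320 × [(1+r)^40 − 1] / r × (1+r) = CHF 752,701.97

CHF 752,701.97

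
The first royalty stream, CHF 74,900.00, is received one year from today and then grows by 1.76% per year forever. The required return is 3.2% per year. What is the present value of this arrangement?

Periodic rate r = 0.032 per year.
Growing perpetuity (Gordon): PV = PMT₁ / (r − g) = 74,900 / (r − 0.0176) = CHF 5,201,388.89.

CHF 5,201,388.89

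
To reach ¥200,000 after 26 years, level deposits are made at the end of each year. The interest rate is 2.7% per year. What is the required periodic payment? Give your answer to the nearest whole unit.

¥5,405

Level ordinary annuity; solve FV = PMT × [((1+r)^n − 1)/r] for PMT.
Periodic rate r = 0.027 per year.
With n = 26: PMT = 200,000 / ([((1+r)^n − 1)/r]) = ¥5,405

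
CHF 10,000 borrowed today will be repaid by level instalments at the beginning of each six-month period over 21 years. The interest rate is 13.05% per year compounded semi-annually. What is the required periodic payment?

CHF 658.86

Level annuity due; solve PV = PMT × [(1 − (1+r)^−n)/r] × (1+r) for PMT.
Periodic rate r = 0.1305/2 per half-year; n is counted in half-years.
With n = 42: PMT = 10,000 / ([(1 − (1+r)^−n)/r] × (1+r)) = CHF 658.86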